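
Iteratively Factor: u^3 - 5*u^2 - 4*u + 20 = (u + 2)*(u^2 - 7*u + 10) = (u - 2)*(u + 2)*(u - 5)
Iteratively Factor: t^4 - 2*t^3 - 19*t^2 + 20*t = (t - 5)*(t^3 + 3*t^2 - 4*t) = (t - 5)*(t - 1)*(t^2 + 4*t) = (t - 5)*(t - 1)*(t + 4)*(t)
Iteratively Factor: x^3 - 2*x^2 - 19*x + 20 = (x - 5)*(x^2 + 3*x - 4) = (x - 5)*(x + 4)*(x - 1)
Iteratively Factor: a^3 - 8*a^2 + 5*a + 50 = (a - 5)*(a^2 - 3*a - 10) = (a - 5)*(a + 2)*(a - 5)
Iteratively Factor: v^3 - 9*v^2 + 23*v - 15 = (v - 5)*(v^2 - 4*v + 3) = (v - 5)*(v - 1)*(v - 3)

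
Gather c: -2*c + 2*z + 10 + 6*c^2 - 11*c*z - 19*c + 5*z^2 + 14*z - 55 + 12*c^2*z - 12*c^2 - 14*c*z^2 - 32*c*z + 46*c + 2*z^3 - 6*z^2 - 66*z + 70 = c^2*(12*z - 6) + c*(-14*z^2 - 43*z + 25) + 2*z^3 - z^2 - 50*z + 25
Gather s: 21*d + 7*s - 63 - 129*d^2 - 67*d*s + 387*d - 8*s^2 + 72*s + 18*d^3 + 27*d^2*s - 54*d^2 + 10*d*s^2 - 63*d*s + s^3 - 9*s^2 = 18*d^3 - 183*d^2 + 408*d + s^3 + s^2*(10*d - 17) + s*(27*d^2 - 130*d + 79) - 63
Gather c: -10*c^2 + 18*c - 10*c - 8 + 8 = -10*c^2 + 8*c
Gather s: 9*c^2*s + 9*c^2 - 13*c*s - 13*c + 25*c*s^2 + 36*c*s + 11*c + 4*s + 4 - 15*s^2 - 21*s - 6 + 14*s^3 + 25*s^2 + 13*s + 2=9*c^2 - 2*c + 14*s^3 + s^2*(25*c + 10) + s*(9*c^2 + 23*c - 4)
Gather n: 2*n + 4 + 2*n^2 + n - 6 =2*n^2 + 3*n - 2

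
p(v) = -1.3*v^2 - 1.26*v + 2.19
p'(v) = -2.6*v - 1.26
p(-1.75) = 0.41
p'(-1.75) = 3.29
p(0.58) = 1.02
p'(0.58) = -2.77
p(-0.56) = 2.49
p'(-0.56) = 0.20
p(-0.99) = 2.16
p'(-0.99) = 1.31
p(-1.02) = 2.12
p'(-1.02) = 1.39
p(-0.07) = 2.27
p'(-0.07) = -1.08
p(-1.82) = 0.18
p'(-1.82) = 3.47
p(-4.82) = -21.94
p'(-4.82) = 11.27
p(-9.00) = -91.77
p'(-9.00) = 22.14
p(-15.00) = -271.41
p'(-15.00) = 37.74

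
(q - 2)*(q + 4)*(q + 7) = q^3 + 9*q^2 + 6*q - 56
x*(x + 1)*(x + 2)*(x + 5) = x^4 + 8*x^3 + 17*x^2 + 10*x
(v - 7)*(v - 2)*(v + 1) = v^3 - 8*v^2 + 5*v + 14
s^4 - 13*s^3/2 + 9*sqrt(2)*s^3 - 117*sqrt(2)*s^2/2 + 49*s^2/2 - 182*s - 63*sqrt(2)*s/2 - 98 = (s - 7)*(s + 1/2)*(s + 2*sqrt(2))*(s + 7*sqrt(2))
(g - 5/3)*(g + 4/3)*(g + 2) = g^3 + 5*g^2/3 - 26*g/9 - 40/9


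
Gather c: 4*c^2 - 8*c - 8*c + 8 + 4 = 4*c^2 - 16*c + 12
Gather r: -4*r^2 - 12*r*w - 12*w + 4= -4*r^2 - 12*r*w - 12*w + 4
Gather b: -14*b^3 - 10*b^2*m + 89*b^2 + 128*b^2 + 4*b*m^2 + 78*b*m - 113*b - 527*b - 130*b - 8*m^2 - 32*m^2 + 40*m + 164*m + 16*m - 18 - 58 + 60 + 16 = -14*b^3 + b^2*(217 - 10*m) + b*(4*m^2 + 78*m - 770) - 40*m^2 + 220*m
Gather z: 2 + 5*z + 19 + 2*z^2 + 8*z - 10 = 2*z^2 + 13*z + 11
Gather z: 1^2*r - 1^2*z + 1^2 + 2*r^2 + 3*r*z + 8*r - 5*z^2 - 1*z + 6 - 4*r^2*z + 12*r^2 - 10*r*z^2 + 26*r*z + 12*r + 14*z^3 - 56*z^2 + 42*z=14*r^2 + 21*r + 14*z^3 + z^2*(-10*r - 61) + z*(-4*r^2 + 29*r + 40) + 7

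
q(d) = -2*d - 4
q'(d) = -2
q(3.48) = -10.96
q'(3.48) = -2.00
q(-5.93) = 7.86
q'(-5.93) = -2.00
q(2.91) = -9.82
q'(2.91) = -2.00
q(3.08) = -10.16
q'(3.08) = -2.00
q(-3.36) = 2.72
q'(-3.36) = -2.00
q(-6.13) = 8.26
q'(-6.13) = -2.00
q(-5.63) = 7.26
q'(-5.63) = -2.00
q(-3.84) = 3.68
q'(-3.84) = -2.00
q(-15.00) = 26.00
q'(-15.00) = -2.00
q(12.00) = -28.00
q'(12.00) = -2.00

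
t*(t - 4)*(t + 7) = t^3 + 3*t^2 - 28*t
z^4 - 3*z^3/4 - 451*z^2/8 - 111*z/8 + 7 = (z - 8)*(z - 1/4)*(z + 1/2)*(z + 7)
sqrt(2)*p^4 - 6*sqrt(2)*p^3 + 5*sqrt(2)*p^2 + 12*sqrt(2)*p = p*(p - 4)*(p - 3)*(sqrt(2)*p + sqrt(2))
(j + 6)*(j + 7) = j^2 + 13*j + 42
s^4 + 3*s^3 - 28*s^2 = s^2*(s - 4)*(s + 7)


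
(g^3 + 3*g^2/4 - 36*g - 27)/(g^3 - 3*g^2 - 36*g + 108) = (g + 3/4)/(g - 3)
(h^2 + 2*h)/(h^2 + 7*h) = (h + 2)/(h + 7)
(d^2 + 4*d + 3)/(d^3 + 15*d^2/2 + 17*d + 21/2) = 2/(2*d + 7)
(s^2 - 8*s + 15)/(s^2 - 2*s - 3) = (s - 5)/(s + 1)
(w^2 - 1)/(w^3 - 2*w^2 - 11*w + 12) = (w + 1)/(w^2 - w - 12)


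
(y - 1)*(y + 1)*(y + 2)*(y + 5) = y^4 + 7*y^3 + 9*y^2 - 7*y - 10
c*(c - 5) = c^2 - 5*c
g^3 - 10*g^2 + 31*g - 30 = (g - 5)*(g - 3)*(g - 2)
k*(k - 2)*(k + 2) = k^3 - 4*k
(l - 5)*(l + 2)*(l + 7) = l^3 + 4*l^2 - 31*l - 70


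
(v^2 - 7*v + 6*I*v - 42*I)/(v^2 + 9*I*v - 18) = (v - 7)/(v + 3*I)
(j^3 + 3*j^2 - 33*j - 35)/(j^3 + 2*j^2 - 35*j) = (j + 1)/j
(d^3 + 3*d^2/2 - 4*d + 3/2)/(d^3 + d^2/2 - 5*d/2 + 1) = (d + 3)/(d + 2)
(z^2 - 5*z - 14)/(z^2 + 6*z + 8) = (z - 7)/(z + 4)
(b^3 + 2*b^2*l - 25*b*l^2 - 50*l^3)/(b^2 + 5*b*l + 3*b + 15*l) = (b^2 - 3*b*l - 10*l^2)/(b + 3)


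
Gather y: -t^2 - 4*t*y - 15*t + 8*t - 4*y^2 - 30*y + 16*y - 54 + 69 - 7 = -t^2 - 7*t - 4*y^2 + y*(-4*t - 14) + 8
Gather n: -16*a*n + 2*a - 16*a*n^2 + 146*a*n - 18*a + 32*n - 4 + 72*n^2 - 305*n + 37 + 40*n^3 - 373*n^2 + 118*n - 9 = -16*a + 40*n^3 + n^2*(-16*a - 301) + n*(130*a - 155) + 24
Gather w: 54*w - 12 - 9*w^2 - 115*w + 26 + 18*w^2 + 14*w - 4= 9*w^2 - 47*w + 10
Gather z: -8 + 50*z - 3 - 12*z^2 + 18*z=-12*z^2 + 68*z - 11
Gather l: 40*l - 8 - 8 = 40*l - 16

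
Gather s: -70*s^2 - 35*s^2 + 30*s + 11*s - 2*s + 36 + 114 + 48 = -105*s^2 + 39*s + 198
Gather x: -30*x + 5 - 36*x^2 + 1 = -36*x^2 - 30*x + 6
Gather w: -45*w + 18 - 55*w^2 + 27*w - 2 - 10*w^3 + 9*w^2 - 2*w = -10*w^3 - 46*w^2 - 20*w + 16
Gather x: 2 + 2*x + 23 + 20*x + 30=22*x + 55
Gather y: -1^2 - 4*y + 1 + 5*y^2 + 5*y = 5*y^2 + y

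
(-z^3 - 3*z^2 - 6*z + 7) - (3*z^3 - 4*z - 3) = -4*z^3 - 3*z^2 - 2*z + 10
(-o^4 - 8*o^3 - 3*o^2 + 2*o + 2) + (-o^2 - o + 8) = -o^4 - 8*o^3 - 4*o^2 + o + 10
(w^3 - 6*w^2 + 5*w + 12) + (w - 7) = w^3 - 6*w^2 + 6*w + 5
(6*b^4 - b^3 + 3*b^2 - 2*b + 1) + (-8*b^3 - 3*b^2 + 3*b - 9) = 6*b^4 - 9*b^3 + b - 8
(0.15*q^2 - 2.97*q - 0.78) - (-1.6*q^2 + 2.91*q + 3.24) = 1.75*q^2 - 5.88*q - 4.02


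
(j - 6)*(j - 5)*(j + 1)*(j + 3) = j^4 - 7*j^3 - 11*j^2 + 87*j + 90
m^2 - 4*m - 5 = (m - 5)*(m + 1)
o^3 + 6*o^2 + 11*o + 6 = (o + 1)*(o + 2)*(o + 3)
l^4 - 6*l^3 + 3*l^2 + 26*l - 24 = (l - 4)*(l - 3)*(l - 1)*(l + 2)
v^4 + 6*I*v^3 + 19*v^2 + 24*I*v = v*(v - 3*I)*(v + I)*(v + 8*I)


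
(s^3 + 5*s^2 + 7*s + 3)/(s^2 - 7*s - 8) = (s^2 + 4*s + 3)/(s - 8)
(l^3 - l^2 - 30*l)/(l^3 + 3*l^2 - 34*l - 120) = l/(l + 4)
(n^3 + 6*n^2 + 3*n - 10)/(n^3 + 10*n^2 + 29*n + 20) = (n^2 + n - 2)/(n^2 + 5*n + 4)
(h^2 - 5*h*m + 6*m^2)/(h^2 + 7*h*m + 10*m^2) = (h^2 - 5*h*m + 6*m^2)/(h^2 + 7*h*m + 10*m^2)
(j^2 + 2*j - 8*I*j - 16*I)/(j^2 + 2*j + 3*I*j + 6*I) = (j - 8*I)/(j + 3*I)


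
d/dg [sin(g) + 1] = cos(g)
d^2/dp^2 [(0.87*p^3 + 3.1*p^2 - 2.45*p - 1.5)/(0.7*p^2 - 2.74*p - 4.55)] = (-4.44089209850063e-16*p^5 + 4.44089209850063e-15*p^4 + 28.095724*p^3 + 119.90874*p^2 + 78.50955*p + 157.366)/(0.343*p^6 - 4.0278*p^5 + 9.07746*p^4 + 31.790576*p^3 - 59.00349*p^2 - 170.17455*p - 94.196375)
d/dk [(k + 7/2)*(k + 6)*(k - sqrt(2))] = 3*k^2 - 2*sqrt(2)*k + 19*k - 19*sqrt(2)/2 + 21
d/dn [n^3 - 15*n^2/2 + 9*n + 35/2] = 3*n^2 - 15*n + 9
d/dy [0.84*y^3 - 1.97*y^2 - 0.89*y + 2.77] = 2.52*y^2 - 3.94*y - 0.89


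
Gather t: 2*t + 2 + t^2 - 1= t^2 + 2*t + 1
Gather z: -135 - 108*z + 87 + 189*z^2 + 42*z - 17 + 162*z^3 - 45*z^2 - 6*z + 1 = 162*z^3 + 144*z^2 - 72*z - 64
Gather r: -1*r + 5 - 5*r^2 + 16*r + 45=-5*r^2 + 15*r + 50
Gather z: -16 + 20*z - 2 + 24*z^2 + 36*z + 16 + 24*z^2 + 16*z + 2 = 48*z^2 + 72*z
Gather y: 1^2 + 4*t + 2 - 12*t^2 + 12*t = -12*t^2 + 16*t + 3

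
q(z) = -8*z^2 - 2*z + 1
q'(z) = -16*z - 2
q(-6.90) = -366.08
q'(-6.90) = 108.40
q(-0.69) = -1.43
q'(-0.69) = 9.04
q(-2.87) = -59.16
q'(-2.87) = 43.92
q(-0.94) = -4.19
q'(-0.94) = 13.04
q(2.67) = -61.37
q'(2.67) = -44.72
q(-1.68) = -18.22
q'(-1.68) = 24.88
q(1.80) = -28.52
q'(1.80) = -30.80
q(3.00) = -77.00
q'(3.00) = -50.00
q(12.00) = -1175.00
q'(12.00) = -194.00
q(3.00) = -77.00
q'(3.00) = -50.00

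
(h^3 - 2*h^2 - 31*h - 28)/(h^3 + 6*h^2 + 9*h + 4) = (h - 7)/(h + 1)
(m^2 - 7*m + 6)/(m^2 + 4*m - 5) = (m - 6)/(m + 5)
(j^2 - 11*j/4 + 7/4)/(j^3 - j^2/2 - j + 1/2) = (4*j - 7)/(2*(2*j^2 + j - 1))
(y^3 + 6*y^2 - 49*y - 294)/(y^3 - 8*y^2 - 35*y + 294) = (y + 7)/(y - 7)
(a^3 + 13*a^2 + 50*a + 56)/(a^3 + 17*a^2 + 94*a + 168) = (a + 2)/(a + 6)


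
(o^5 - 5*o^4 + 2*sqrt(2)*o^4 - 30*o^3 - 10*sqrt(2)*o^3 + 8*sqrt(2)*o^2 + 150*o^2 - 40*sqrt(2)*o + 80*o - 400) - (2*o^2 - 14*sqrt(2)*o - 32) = o^5 - 5*o^4 + 2*sqrt(2)*o^4 - 30*o^3 - 10*sqrt(2)*o^3 + 8*sqrt(2)*o^2 + 148*o^2 - 26*sqrt(2)*o + 80*o - 368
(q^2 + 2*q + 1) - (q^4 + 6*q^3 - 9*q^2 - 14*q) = -q^4 - 6*q^3 + 10*q^2 + 16*q + 1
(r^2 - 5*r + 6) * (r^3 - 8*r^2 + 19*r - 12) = r^5 - 13*r^4 + 65*r^3 - 155*r^2 + 174*r - 72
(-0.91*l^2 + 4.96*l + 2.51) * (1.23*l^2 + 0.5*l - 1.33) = -1.1193*l^4 + 5.6458*l^3 + 6.7776*l^2 - 5.3418*l - 3.3383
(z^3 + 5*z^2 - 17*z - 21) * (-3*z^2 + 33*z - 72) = -3*z^5 + 18*z^4 + 144*z^3 - 858*z^2 + 531*z + 1512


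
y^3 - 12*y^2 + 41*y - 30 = (y - 6)*(y - 5)*(y - 1)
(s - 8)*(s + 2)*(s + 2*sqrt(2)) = s^3 - 6*s^2 + 2*sqrt(2)*s^2 - 12*sqrt(2)*s - 16*s - 32*sqrt(2)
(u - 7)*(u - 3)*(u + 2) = u^3 - 8*u^2 + u + 42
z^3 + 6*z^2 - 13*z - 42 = (z - 3)*(z + 2)*(z + 7)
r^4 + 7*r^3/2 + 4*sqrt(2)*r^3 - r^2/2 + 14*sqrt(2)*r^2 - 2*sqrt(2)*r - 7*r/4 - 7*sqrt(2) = (r + 7/2)*(r - sqrt(2)/2)*(r + sqrt(2)/2)*(r + 4*sqrt(2))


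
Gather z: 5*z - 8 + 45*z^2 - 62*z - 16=45*z^2 - 57*z - 24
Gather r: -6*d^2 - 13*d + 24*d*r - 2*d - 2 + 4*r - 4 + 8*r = -6*d^2 - 15*d + r*(24*d + 12) - 6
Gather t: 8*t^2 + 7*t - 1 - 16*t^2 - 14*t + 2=-8*t^2 - 7*t + 1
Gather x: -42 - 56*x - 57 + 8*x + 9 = -48*x - 90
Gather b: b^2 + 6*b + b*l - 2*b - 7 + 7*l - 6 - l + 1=b^2 + b*(l + 4) + 6*l - 12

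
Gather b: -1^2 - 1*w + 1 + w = 0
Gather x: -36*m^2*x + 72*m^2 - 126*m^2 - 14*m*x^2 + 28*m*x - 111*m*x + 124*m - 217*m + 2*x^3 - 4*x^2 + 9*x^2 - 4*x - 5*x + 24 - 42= -54*m^2 - 93*m + 2*x^3 + x^2*(5 - 14*m) + x*(-36*m^2 - 83*m - 9) - 18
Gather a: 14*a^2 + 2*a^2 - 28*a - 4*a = 16*a^2 - 32*a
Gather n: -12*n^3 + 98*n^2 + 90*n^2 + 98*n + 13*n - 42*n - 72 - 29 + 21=-12*n^3 + 188*n^2 + 69*n - 80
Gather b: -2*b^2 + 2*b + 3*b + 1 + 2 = -2*b^2 + 5*b + 3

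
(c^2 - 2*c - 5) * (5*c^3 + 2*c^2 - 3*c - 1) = 5*c^5 - 8*c^4 - 32*c^3 - 5*c^2 + 17*c + 5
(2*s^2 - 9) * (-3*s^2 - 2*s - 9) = -6*s^4 - 4*s^3 + 9*s^2 + 18*s + 81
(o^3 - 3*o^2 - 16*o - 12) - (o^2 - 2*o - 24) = o^3 - 4*o^2 - 14*o + 12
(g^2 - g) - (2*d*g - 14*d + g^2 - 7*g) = -2*d*g + 14*d + 6*g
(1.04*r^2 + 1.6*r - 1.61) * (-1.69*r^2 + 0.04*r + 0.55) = -1.7576*r^4 - 2.6624*r^3 + 3.3569*r^2 + 0.8156*r - 0.8855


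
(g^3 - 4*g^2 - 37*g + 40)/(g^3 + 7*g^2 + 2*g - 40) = (g^2 - 9*g + 8)/(g^2 + 2*g - 8)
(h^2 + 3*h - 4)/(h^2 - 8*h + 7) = (h + 4)/(h - 7)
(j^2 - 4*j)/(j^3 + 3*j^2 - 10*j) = (j - 4)/(j^2 + 3*j - 10)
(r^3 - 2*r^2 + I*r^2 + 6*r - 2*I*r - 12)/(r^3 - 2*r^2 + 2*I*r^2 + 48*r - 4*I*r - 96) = (r^2 + I*r + 6)/(r^2 + 2*I*r + 48)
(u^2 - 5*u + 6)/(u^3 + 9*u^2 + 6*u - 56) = (u - 3)/(u^2 + 11*u + 28)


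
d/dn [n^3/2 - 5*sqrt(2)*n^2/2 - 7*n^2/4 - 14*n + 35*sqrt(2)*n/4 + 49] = 3*n^2/2 - 5*sqrt(2)*n - 7*n/2 - 14 + 35*sqrt(2)/4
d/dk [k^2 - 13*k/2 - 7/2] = 2*k - 13/2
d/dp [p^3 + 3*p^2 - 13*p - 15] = 3*p^2 + 6*p - 13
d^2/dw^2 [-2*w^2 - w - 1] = -4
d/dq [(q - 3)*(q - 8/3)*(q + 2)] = 3*q^2 - 22*q/3 - 10/3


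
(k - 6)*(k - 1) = k^2 - 7*k + 6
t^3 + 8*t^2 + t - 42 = (t - 2)*(t + 3)*(t + 7)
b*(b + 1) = b^2 + b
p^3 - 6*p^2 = p^2*(p - 6)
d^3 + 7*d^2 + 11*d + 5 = (d + 1)^2*(d + 5)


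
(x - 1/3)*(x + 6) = x^2 + 17*x/3 - 2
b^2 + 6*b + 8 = (b + 2)*(b + 4)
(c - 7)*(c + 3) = c^2 - 4*c - 21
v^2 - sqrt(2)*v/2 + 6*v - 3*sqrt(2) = (v + 6)*(v - sqrt(2)/2)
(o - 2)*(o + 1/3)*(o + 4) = o^3 + 7*o^2/3 - 22*o/3 - 8/3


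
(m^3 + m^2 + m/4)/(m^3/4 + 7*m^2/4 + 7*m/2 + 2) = m*(4*m^2 + 4*m + 1)/(m^3 + 7*m^2 + 14*m + 8)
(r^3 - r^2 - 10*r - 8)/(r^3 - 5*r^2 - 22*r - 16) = (r - 4)/(r - 8)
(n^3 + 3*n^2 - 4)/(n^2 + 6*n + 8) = (n^2 + n - 2)/(n + 4)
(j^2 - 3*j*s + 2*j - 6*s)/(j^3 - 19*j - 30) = (j - 3*s)/(j^2 - 2*j - 15)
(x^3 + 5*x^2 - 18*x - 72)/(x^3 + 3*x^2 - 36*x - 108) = (x - 4)/(x - 6)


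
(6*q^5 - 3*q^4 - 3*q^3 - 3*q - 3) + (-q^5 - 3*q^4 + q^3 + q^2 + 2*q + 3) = 5*q^5 - 6*q^4 - 2*q^3 + q^2 - q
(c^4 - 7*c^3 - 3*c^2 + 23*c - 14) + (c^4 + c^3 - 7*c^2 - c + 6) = 2*c^4 - 6*c^3 - 10*c^2 + 22*c - 8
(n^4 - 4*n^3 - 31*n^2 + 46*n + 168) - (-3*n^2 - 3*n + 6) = n^4 - 4*n^3 - 28*n^2 + 49*n + 162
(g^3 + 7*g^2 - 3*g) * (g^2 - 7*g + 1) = g^5 - 51*g^3 + 28*g^2 - 3*g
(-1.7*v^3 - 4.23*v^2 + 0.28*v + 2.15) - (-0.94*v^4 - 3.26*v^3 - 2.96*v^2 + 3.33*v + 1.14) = 0.94*v^4 + 1.56*v^3 - 1.27*v^2 - 3.05*v + 1.01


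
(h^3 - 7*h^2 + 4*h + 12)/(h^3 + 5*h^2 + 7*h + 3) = (h^2 - 8*h + 12)/(h^2 + 4*h + 3)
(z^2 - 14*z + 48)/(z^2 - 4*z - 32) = (z - 6)/(z + 4)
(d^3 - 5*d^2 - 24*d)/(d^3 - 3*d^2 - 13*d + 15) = d*(d - 8)/(d^2 - 6*d + 5)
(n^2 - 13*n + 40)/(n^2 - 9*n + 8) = (n - 5)/(n - 1)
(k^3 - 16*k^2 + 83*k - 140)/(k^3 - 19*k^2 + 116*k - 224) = (k - 5)/(k - 8)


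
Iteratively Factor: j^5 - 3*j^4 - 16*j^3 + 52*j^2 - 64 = (j + 1)*(j^4 - 4*j^3 - 12*j^2 + 64*j - 64) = (j - 4)*(j + 1)*(j^3 - 12*j + 16) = (j - 4)*(j - 2)*(j + 1)*(j^2 + 2*j - 8) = (j - 4)*(j - 2)^2*(j + 1)*(j + 4)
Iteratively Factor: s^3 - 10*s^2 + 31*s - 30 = (s - 3)*(s^2 - 7*s + 10) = (s - 5)*(s - 3)*(s - 2)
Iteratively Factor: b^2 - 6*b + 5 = (b - 5)*(b - 1)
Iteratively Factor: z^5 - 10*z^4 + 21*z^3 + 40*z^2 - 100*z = (z + 2)*(z^4 - 12*z^3 + 45*z^2 - 50*z) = (z - 2)*(z + 2)*(z^3 - 10*z^2 + 25*z) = (z - 5)*(z - 2)*(z + 2)*(z^2 - 5*z) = z*(z - 5)*(z - 2)*(z + 2)*(z - 5)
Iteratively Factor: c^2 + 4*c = (c)*(c + 4)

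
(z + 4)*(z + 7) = z^2 + 11*z + 28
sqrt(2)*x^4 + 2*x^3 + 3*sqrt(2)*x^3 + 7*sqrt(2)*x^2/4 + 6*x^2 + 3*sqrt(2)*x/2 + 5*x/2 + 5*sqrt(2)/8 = (x + 1/2)*(x + 5/2)*(x + sqrt(2)/2)*(sqrt(2)*x + 1)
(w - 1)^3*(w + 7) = w^4 + 4*w^3 - 18*w^2 + 20*w - 7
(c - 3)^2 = c^2 - 6*c + 9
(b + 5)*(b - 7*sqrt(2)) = b^2 - 7*sqrt(2)*b + 5*b - 35*sqrt(2)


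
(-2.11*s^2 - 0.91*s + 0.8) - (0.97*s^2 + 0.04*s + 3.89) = -3.08*s^2 - 0.95*s - 3.09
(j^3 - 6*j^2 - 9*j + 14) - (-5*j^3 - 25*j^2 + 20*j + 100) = 6*j^3 + 19*j^2 - 29*j - 86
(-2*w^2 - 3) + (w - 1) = -2*w^2 + w - 4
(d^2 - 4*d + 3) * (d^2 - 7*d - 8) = d^4 - 11*d^3 + 23*d^2 + 11*d - 24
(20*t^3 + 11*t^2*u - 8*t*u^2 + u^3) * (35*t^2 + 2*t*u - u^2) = 700*t^5 + 425*t^4*u - 278*t^3*u^2 + 8*t^2*u^3 + 10*t*u^4 - u^5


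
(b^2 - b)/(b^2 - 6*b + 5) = b/(b - 5)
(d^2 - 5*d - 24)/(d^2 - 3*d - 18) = (d - 8)/(d - 6)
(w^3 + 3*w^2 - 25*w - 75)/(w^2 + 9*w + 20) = (w^2 - 2*w - 15)/(w + 4)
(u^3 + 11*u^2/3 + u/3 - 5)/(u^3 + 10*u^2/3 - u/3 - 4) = (3*u + 5)/(3*u + 4)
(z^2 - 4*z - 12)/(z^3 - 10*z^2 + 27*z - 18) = (z + 2)/(z^2 - 4*z + 3)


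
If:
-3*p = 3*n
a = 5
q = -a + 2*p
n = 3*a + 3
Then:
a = 5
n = 18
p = -18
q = -41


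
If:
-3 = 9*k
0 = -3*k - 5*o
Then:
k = -1/3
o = 1/5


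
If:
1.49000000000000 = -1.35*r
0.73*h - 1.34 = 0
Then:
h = 1.84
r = -1.10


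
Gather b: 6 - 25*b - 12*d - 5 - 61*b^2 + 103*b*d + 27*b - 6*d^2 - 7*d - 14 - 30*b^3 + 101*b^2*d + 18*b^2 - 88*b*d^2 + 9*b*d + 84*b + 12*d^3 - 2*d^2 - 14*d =-30*b^3 + b^2*(101*d - 43) + b*(-88*d^2 + 112*d + 86) + 12*d^3 - 8*d^2 - 33*d - 13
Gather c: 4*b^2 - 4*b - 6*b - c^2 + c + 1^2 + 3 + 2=4*b^2 - 10*b - c^2 + c + 6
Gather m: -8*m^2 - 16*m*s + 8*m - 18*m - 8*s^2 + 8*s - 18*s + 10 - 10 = -8*m^2 + m*(-16*s - 10) - 8*s^2 - 10*s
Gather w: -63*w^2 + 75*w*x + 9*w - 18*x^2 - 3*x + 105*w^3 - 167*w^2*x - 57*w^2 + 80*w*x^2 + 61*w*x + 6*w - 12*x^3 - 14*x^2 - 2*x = 105*w^3 + w^2*(-167*x - 120) + w*(80*x^2 + 136*x + 15) - 12*x^3 - 32*x^2 - 5*x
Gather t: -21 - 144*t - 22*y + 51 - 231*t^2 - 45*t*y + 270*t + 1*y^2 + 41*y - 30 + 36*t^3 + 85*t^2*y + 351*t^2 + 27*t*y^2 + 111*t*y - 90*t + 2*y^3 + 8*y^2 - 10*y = 36*t^3 + t^2*(85*y + 120) + t*(27*y^2 + 66*y + 36) + 2*y^3 + 9*y^2 + 9*y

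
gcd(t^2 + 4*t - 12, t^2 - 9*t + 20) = 1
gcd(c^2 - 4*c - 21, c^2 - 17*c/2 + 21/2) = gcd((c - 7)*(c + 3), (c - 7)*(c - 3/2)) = c - 7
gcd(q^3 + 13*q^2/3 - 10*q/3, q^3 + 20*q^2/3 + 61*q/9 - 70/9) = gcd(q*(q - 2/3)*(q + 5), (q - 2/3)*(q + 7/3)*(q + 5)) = q^2 + 13*q/3 - 10/3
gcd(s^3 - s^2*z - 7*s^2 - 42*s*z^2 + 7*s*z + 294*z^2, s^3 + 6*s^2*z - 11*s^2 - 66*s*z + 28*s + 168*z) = s^2 + 6*s*z - 7*s - 42*z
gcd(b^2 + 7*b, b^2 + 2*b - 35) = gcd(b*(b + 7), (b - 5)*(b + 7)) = b + 7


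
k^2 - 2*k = k*(k - 2)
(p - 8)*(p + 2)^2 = p^3 - 4*p^2 - 28*p - 32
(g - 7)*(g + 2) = g^2 - 5*g - 14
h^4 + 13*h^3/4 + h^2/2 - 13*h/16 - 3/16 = (h - 1/2)*(h + 1/4)*(h + 1/2)*(h + 3)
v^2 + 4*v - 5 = (v - 1)*(v + 5)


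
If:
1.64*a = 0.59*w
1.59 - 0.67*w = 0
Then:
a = 0.85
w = 2.37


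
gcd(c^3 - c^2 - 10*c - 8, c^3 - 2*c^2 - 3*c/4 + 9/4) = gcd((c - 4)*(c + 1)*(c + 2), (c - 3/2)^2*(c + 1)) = c + 1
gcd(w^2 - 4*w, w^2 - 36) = 1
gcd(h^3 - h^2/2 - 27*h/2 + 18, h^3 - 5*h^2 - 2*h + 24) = h - 3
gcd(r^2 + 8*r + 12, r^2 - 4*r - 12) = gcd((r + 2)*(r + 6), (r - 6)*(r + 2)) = r + 2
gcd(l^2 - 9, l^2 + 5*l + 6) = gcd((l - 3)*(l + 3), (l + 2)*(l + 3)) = l + 3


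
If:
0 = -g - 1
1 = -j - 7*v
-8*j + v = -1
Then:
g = -1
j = 2/19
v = -3/19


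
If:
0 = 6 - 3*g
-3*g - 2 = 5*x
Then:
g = 2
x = -8/5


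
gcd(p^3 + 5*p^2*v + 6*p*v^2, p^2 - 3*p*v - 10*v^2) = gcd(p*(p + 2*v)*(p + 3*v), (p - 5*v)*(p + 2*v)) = p + 2*v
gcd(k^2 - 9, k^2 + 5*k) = 1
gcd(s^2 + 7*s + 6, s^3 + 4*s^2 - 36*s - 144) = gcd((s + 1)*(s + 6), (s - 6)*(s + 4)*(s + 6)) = s + 6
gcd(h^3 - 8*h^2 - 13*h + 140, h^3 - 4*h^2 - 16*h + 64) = h + 4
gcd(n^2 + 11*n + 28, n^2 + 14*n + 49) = n + 7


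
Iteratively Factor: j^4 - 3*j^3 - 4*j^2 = (j - 4)*(j^3 + j^2) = j*(j - 4)*(j^2 + j) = j*(j - 4)*(j + 1)*(j)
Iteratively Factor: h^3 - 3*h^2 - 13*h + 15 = (h + 3)*(h^2 - 6*h + 5) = (h - 5)*(h + 3)*(h - 1)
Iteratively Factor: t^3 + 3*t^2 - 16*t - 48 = (t + 4)*(t^2 - t - 12) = (t - 4)*(t + 4)*(t + 3)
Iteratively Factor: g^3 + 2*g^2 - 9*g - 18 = (g + 2)*(g^2 - 9) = (g - 3)*(g + 2)*(g + 3)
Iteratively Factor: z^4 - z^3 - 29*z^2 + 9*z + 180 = (z + 4)*(z^3 - 5*z^2 - 9*z + 45) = (z + 3)*(z + 4)*(z^2 - 8*z + 15) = (z - 5)*(z + 3)*(z + 4)*(z - 3)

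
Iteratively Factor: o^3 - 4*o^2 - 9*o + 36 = (o - 3)*(o^2 - o - 12) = (o - 3)*(o + 3)*(o - 4)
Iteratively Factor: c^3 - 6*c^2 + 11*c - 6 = (c - 2)*(c^2 - 4*c + 3) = (c - 2)*(c - 1)*(c - 3)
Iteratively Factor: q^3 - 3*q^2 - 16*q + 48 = (q - 4)*(q^2 + q - 12) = (q - 4)*(q + 4)*(q - 3)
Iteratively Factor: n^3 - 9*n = (n - 3)*(n^2 + 3*n) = (n - 3)*(n + 3)*(n)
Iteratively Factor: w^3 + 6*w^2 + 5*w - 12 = (w - 1)*(w^2 + 7*w + 12) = (w - 1)*(w + 4)*(w + 3)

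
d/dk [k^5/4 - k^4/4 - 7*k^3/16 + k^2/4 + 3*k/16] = 5*k^4/4 - k^3 - 21*k^2/16 + k/2 + 3/16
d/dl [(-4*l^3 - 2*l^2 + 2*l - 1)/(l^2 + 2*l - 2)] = 2*(-2*l^4 - 8*l^3 + 9*l^2 + 5*l - 1)/(l^4 + 4*l^3 - 8*l + 4)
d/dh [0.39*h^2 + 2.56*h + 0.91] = 0.78*h + 2.56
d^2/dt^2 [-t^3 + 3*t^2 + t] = 6 - 6*t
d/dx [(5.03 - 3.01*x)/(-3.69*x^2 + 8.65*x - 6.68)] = (-11.1069*x^2 + 37.1214*x - 23.4027)/(13.6161*x^4 - 63.837*x^3 + 124.1209*x^2 - 115.564*x + 44.6224)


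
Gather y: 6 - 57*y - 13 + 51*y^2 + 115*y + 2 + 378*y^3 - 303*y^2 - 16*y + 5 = 378*y^3 - 252*y^2 + 42*y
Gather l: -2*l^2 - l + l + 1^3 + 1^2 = 2 - 2*l^2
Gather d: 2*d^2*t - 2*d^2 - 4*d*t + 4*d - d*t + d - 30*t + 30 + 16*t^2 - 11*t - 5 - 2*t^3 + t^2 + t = d^2*(2*t - 2) + d*(5 - 5*t) - 2*t^3 + 17*t^2 - 40*t + 25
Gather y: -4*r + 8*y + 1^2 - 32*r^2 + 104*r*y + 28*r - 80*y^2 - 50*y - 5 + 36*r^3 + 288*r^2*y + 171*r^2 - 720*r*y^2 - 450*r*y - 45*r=36*r^3 + 139*r^2 - 21*r + y^2*(-720*r - 80) + y*(288*r^2 - 346*r - 42) - 4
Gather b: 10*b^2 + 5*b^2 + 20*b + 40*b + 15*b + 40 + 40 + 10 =15*b^2 + 75*b + 90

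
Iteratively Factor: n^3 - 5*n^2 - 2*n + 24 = (n + 2)*(n^2 - 7*n + 12) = (n - 3)*(n + 2)*(n - 4)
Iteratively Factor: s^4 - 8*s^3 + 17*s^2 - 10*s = (s - 5)*(s^3 - 3*s^2 + 2*s) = (s - 5)*(s - 1)*(s^2 - 2*s) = s*(s - 5)*(s - 1)*(s - 2)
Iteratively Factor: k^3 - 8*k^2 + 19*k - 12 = (k - 3)*(k^2 - 5*k + 4) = (k - 3)*(k - 1)*(k - 4)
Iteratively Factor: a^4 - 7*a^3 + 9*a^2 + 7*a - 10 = (a - 1)*(a^3 - 6*a^2 + 3*a + 10) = (a - 1)*(a + 1)*(a^2 - 7*a + 10) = (a - 5)*(a - 1)*(a + 1)*(a - 2)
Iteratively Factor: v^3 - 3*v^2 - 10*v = (v)*(v^2 - 3*v - 10) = v*(v + 2)*(v - 5)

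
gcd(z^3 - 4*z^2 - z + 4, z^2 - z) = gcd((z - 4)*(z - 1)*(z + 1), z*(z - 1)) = z - 1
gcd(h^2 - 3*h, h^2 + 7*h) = h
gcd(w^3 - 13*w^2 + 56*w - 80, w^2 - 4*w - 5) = w - 5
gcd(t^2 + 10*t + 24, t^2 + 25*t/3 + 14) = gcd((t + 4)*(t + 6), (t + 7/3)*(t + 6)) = t + 6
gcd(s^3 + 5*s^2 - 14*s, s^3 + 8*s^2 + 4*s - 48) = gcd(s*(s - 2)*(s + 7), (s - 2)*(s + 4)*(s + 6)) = s - 2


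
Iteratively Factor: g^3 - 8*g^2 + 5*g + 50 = (g + 2)*(g^2 - 10*g + 25) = (g - 5)*(g + 2)*(g - 5)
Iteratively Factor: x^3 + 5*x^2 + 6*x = (x + 3)*(x^2 + 2*x) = x*(x + 3)*(x + 2)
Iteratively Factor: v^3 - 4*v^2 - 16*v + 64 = (v + 4)*(v^2 - 8*v + 16) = (v - 4)*(v + 4)*(v - 4)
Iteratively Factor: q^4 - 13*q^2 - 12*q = (q)*(q^3 - 13*q - 12) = q*(q - 4)*(q^2 + 4*q + 3) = q*(q - 4)*(q + 1)*(q + 3)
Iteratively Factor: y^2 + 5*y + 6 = (y + 3)*(y + 2)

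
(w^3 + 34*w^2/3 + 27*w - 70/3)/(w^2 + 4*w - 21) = (3*w^2 + 13*w - 10)/(3*(w - 3))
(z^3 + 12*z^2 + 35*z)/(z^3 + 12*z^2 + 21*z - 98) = z*(z + 5)/(z^2 + 5*z - 14)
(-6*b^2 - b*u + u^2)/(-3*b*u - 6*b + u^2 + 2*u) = (2*b + u)/(u + 2)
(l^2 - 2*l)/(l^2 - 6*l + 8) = l/(l - 4)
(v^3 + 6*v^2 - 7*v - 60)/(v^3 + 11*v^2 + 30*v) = (v^2 + v - 12)/(v*(v + 6))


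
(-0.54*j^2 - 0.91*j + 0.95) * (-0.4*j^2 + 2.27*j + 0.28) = 0.216*j^4 - 0.8618*j^3 - 2.5969*j^2 + 1.9017*j + 0.266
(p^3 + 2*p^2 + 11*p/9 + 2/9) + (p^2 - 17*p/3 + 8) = p^3 + 3*p^2 - 40*p/9 + 74/9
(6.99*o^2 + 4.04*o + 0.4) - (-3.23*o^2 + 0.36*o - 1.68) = 10.22*o^2 + 3.68*o + 2.08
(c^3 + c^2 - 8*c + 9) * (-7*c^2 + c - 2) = -7*c^5 - 6*c^4 + 55*c^3 - 73*c^2 + 25*c - 18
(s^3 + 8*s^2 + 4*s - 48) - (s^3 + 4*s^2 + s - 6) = 4*s^2 + 3*s - 42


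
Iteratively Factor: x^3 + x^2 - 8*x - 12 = (x + 2)*(x^2 - x - 6) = (x + 2)^2*(x - 3)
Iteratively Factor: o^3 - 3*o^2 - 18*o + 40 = (o - 2)*(o^2 - o - 20) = (o - 5)*(o - 2)*(o + 4)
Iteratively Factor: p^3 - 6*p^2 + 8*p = (p - 4)*(p^2 - 2*p) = (p - 4)*(p - 2)*(p)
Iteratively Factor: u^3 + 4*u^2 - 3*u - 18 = (u + 3)*(u^2 + u - 6) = (u + 3)^2*(u - 2)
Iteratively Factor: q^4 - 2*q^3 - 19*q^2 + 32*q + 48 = (q - 4)*(q^3 + 2*q^2 - 11*q - 12) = (q - 4)*(q + 1)*(q^2 + q - 12) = (q - 4)*(q - 3)*(q + 1)*(q + 4)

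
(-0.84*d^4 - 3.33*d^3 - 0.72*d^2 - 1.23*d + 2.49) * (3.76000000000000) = -3.1584*d^4 - 12.5208*d^3 - 2.7072*d^2 - 4.6248*d + 9.3624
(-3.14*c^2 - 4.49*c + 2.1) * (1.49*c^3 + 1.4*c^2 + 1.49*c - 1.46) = -4.6786*c^5 - 11.0861*c^4 - 7.8356*c^3 + 0.8343*c^2 + 9.6844*c - 3.066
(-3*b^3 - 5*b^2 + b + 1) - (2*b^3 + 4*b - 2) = -5*b^3 - 5*b^2 - 3*b + 3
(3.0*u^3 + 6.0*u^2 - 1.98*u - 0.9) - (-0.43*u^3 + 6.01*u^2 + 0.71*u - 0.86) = 3.43*u^3 - 0.00999999999999979*u^2 - 2.69*u - 0.04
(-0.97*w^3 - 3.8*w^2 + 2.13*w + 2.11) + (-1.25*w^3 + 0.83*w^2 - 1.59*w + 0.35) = -2.22*w^3 - 2.97*w^2 + 0.54*w + 2.46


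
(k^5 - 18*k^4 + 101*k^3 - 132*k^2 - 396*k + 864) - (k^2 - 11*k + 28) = k^5 - 18*k^4 + 101*k^3 - 133*k^2 - 385*k + 836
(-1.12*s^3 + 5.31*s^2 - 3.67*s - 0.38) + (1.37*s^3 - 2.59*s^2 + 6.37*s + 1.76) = 0.25*s^3 + 2.72*s^2 + 2.7*s + 1.38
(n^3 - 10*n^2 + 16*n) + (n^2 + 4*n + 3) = n^3 - 9*n^2 + 20*n + 3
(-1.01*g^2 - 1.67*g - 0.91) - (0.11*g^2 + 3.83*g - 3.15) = -1.12*g^2 - 5.5*g + 2.24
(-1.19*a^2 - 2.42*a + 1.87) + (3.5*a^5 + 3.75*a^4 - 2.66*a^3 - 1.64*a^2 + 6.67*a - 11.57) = 3.5*a^5 + 3.75*a^4 - 2.66*a^3 - 2.83*a^2 + 4.25*a - 9.7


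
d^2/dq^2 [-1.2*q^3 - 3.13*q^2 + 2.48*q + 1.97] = -7.2*q - 6.26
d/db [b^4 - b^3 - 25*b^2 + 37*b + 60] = 4*b^3 - 3*b^2 - 50*b + 37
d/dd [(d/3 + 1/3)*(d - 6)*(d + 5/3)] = d^2 - 20*d/9 - 43/9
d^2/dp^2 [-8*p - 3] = 0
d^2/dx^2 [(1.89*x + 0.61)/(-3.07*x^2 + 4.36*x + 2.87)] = ((1.89*x + 0.61)*(6.14*x - 4.36)*(12.28*x - 8.72) + (34.8138*x - 12.7354)*(-3.07*x^2 + 4.36*x + 2.87))/(-3.07*x^2 + 4.36*x + 2.87)^3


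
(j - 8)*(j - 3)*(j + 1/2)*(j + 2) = j^4 - 17*j^3/2 - 5*j^2/2 + 49*j + 24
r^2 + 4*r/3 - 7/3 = (r - 1)*(r + 7/3)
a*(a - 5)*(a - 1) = a^3 - 6*a^2 + 5*a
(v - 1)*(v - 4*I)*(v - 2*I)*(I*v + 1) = I*v^4 + 7*v^3 - I*v^3 - 7*v^2 - 14*I*v^2 - 8*v + 14*I*v + 8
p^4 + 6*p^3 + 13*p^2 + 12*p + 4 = (p + 1)^2*(p + 2)^2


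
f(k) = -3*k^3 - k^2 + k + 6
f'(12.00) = -1319.00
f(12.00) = -5310.00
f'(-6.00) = -311.00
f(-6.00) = 612.00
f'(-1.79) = -24.26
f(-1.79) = 18.21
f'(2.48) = -59.31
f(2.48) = -43.43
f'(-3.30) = -90.41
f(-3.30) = 99.62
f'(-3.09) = -78.75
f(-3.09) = 81.87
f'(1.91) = -35.65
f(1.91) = -16.64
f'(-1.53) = -17.01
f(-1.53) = 12.87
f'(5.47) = -279.23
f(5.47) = -509.45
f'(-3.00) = -74.00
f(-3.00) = 75.00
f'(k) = -9*k^2 - 2*k + 1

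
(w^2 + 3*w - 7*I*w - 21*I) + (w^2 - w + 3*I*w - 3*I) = 2*w^2 + 2*w - 4*I*w - 24*I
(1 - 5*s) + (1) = 2 - 5*s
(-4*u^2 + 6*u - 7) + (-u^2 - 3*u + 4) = -5*u^2 + 3*u - 3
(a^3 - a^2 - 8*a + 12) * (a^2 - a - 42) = a^5 - 2*a^4 - 49*a^3 + 62*a^2 + 324*a - 504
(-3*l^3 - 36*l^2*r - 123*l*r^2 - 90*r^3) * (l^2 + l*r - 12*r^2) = -3*l^5 - 39*l^4*r - 123*l^3*r^2 + 219*l^2*r^3 + 1386*l*r^4 + 1080*r^5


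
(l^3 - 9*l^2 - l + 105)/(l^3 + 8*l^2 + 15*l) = (l^2 - 12*l + 35)/(l*(l + 5))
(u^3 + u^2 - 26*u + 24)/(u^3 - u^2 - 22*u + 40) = (u^2 + 5*u - 6)/(u^2 + 3*u - 10)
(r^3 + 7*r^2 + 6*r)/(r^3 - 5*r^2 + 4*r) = (r^2 + 7*r + 6)/(r^2 - 5*r + 4)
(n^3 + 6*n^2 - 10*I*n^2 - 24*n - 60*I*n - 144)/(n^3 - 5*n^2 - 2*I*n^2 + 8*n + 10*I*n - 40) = (n^2 + 6*n*(1 - I) - 36*I)/(n^2 + n*(-5 + 2*I) - 10*I)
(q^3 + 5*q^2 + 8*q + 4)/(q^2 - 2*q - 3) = (q^2 + 4*q + 4)/(q - 3)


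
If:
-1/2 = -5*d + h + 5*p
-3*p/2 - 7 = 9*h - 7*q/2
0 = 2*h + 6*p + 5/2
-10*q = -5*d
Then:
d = -221/1048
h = -1663/2096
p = -319/2096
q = -221/2096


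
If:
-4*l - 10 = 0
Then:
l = -5/2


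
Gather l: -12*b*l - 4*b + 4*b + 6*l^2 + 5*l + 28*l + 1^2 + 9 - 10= 6*l^2 + l*(33 - 12*b)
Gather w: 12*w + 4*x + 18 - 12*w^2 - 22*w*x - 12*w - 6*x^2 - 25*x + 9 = -12*w^2 - 22*w*x - 6*x^2 - 21*x + 27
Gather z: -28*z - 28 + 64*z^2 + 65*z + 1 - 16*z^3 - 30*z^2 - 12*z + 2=-16*z^3 + 34*z^2 + 25*z - 25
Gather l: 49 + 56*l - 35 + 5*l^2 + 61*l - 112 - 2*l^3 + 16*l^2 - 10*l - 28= -2*l^3 + 21*l^2 + 107*l - 126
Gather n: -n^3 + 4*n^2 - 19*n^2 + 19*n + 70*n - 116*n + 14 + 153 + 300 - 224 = -n^3 - 15*n^2 - 27*n + 243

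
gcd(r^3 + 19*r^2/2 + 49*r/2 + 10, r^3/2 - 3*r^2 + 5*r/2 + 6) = 1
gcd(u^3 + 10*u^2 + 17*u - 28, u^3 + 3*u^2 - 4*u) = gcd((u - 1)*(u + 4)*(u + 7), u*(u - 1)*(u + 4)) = u^2 + 3*u - 4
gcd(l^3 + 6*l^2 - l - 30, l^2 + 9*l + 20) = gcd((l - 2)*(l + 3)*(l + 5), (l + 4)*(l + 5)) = l + 5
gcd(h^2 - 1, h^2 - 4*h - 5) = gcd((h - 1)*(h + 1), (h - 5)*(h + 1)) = h + 1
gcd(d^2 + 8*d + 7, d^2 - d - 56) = d + 7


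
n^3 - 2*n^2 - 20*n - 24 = (n - 6)*(n + 2)^2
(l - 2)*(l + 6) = l^2 + 4*l - 12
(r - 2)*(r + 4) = r^2 + 2*r - 8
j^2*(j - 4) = j^3 - 4*j^2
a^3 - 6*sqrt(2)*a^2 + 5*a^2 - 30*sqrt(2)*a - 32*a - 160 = (a + 5)*(a - 8*sqrt(2))*(a + 2*sqrt(2))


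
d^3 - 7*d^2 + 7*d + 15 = (d - 5)*(d - 3)*(d + 1)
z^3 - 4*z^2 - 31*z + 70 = (z - 7)*(z - 2)*(z + 5)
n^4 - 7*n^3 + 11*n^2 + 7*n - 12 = (n - 4)*(n - 3)*(n - 1)*(n + 1)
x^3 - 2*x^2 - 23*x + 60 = (x - 4)*(x - 3)*(x + 5)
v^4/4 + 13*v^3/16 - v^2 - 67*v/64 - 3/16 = (v/4 + 1)*(v - 3/2)*(v + 1/4)*(v + 1/2)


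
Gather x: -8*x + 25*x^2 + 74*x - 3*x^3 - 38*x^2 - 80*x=-3*x^3 - 13*x^2 - 14*x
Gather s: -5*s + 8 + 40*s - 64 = 35*s - 56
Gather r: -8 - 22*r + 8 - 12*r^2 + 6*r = -12*r^2 - 16*r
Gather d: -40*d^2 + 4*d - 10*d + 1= -40*d^2 - 6*d + 1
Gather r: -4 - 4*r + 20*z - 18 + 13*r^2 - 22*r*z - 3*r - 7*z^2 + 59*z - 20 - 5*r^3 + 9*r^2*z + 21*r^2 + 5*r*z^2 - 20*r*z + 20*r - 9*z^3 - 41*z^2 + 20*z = -5*r^3 + r^2*(9*z + 34) + r*(5*z^2 - 42*z + 13) - 9*z^3 - 48*z^2 + 99*z - 42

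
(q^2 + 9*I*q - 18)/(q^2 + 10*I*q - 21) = (q + 6*I)/(q + 7*I)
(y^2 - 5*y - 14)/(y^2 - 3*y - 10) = (y - 7)/(y - 5)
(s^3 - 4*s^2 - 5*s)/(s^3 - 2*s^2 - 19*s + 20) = s*(s + 1)/(s^2 + 3*s - 4)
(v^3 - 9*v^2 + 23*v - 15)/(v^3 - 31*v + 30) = (v - 3)/(v + 6)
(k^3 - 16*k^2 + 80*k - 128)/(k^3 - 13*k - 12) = (k^2 - 12*k + 32)/(k^2 + 4*k + 3)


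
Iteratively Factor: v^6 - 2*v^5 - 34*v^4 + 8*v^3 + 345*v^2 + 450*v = (v + 2)*(v^5 - 4*v^4 - 26*v^3 + 60*v^2 + 225*v) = (v + 2)*(v + 3)*(v^4 - 7*v^3 - 5*v^2 + 75*v) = v*(v + 2)*(v + 3)*(v^3 - 7*v^2 - 5*v + 75) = v*(v - 5)*(v + 2)*(v + 3)*(v^2 - 2*v - 15) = v*(v - 5)*(v + 2)*(v + 3)^2*(v - 5)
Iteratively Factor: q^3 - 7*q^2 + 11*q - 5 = (q - 5)*(q^2 - 2*q + 1) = (q - 5)*(q - 1)*(q - 1)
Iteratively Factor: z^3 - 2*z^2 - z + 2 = (z - 2)*(z^2 - 1) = (z - 2)*(z + 1)*(z - 1)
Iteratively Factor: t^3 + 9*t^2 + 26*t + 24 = (t + 2)*(t^2 + 7*t + 12) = (t + 2)*(t + 3)*(t + 4)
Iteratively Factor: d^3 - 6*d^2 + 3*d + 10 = (d - 2)*(d^2 - 4*d - 5) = (d - 2)*(d + 1)*(d - 5)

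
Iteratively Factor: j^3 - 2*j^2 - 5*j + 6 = (j + 2)*(j^2 - 4*j + 3) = (j - 3)*(j + 2)*(j - 1)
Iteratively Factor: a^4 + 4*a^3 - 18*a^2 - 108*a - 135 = (a + 3)*(a^3 + a^2 - 21*a - 45) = (a + 3)^2*(a^2 - 2*a - 15) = (a + 3)^3*(a - 5)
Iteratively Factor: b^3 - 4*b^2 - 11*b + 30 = (b - 2)*(b^2 - 2*b - 15) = (b - 2)*(b + 3)*(b - 5)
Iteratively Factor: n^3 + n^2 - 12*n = (n + 4)*(n^2 - 3*n) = n*(n + 4)*(n - 3)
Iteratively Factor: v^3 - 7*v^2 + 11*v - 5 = (v - 1)*(v^2 - 6*v + 5) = (v - 5)*(v - 1)*(v - 1)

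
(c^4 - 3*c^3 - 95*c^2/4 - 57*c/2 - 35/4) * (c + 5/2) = c^5 - c^4/2 - 125*c^3/4 - 703*c^2/8 - 80*c - 175/8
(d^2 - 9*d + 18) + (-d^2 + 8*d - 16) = 2 - d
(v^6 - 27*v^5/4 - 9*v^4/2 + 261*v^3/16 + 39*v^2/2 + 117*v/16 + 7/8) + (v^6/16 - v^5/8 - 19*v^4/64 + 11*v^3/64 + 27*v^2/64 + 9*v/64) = 17*v^6/16 - 55*v^5/8 - 307*v^4/64 + 1055*v^3/64 + 1275*v^2/64 + 477*v/64 + 7/8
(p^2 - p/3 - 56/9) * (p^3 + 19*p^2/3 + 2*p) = p^5 + 6*p^4 - 19*p^3/3 - 1082*p^2/27 - 112*p/9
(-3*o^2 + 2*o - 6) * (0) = 0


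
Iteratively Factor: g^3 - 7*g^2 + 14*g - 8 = (g - 2)*(g^2 - 5*g + 4) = (g - 2)*(g - 1)*(g - 4)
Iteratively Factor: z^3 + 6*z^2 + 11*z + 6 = (z + 3)*(z^2 + 3*z + 2) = (z + 1)*(z + 3)*(z + 2)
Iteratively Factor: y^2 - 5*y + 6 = (y - 3)*(y - 2)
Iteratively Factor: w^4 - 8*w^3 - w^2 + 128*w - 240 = (w - 5)*(w^3 - 3*w^2 - 16*w + 48) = (w - 5)*(w - 4)*(w^2 + w - 12) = (w - 5)*(w - 4)*(w + 4)*(w - 3)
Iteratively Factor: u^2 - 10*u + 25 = (u - 5)*(u - 5)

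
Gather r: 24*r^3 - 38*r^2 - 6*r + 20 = 24*r^3 - 38*r^2 - 6*r + 20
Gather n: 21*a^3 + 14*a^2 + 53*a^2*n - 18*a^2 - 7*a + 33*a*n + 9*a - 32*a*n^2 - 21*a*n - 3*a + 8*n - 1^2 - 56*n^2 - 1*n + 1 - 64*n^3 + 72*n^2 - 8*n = 21*a^3 - 4*a^2 - a - 64*n^3 + n^2*(16 - 32*a) + n*(53*a^2 + 12*a - 1)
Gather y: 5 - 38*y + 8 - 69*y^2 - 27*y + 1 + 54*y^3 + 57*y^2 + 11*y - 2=54*y^3 - 12*y^2 - 54*y + 12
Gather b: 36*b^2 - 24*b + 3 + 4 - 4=36*b^2 - 24*b + 3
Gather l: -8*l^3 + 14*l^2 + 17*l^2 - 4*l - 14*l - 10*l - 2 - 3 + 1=-8*l^3 + 31*l^2 - 28*l - 4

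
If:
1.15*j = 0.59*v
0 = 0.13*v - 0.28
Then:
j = 1.11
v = 2.15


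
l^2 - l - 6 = (l - 3)*(l + 2)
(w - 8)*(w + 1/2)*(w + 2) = w^3 - 11*w^2/2 - 19*w - 8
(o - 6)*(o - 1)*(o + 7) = o^3 - 43*o + 42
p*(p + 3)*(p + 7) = p^3 + 10*p^2 + 21*p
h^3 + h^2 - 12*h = h*(h - 3)*(h + 4)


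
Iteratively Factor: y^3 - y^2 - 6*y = (y + 2)*(y^2 - 3*y) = (y - 3)*(y + 2)*(y)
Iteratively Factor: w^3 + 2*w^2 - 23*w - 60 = (w - 5)*(w^2 + 7*w + 12) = (w - 5)*(w + 4)*(w + 3)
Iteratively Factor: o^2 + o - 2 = (o + 2)*(o - 1)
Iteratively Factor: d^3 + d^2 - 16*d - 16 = (d + 1)*(d^2 - 16) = (d + 1)*(d + 4)*(d - 4)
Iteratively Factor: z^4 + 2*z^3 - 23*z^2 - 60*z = (z + 3)*(z^3 - z^2 - 20*z) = (z + 3)*(z + 4)*(z^2 - 5*z) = z*(z + 3)*(z + 4)*(z - 5)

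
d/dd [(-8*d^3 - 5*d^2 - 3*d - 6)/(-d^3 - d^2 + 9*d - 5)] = (3*d^4 - 150*d^3 + 54*d^2 + 38*d + 69)/(d^6 + 2*d^5 - 17*d^4 - 8*d^3 + 91*d^2 - 90*d + 25)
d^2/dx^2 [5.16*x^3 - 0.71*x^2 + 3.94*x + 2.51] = 30.96*x - 1.42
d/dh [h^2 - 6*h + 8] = 2*h - 6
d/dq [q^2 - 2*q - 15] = 2*q - 2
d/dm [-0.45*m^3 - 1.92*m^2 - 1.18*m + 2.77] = -1.35*m^2 - 3.84*m - 1.18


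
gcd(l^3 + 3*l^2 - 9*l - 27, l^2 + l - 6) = l + 3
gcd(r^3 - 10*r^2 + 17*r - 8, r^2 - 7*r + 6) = r - 1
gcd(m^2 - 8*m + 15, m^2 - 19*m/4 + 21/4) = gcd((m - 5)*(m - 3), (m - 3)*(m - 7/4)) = m - 3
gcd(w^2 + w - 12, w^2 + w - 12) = w^2 + w - 12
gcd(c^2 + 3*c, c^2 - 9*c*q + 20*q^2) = 1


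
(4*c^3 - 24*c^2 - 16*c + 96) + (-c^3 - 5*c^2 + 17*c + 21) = 3*c^3 - 29*c^2 + c + 117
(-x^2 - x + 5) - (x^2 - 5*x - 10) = -2*x^2 + 4*x + 15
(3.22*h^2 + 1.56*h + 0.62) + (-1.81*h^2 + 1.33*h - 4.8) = 1.41*h^2 + 2.89*h - 4.18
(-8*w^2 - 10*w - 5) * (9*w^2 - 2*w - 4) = -72*w^4 - 74*w^3 + 7*w^2 + 50*w + 20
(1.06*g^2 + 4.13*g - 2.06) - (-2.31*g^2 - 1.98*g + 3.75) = 3.37*g^2 + 6.11*g - 5.81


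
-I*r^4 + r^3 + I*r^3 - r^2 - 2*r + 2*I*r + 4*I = (r - 2)*(r - I)*(r + 2*I)*(-I*r - I)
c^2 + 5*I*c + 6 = (c - I)*(c + 6*I)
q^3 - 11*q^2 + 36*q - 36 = (q - 6)*(q - 3)*(q - 2)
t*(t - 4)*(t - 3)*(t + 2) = t^4 - 5*t^3 - 2*t^2 + 24*t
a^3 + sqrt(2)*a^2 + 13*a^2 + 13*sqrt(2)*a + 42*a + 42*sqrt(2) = (a + 6)*(a + 7)*(a + sqrt(2))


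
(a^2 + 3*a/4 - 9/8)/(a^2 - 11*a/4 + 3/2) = (a + 3/2)/(a - 2)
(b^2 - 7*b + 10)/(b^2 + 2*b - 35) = (b - 2)/(b + 7)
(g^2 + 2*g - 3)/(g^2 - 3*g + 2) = (g + 3)/(g - 2)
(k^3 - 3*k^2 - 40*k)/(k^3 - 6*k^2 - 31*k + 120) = k/(k - 3)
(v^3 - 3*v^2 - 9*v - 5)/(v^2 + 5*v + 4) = (v^2 - 4*v - 5)/(v + 4)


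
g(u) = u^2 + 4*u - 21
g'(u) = 2*u + 4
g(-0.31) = -22.14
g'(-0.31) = 3.38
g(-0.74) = -23.41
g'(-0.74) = 2.52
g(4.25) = 14.06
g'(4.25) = 12.50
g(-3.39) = -23.07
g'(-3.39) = -2.78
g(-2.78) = -24.39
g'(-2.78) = -1.56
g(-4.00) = -21.00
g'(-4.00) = -4.00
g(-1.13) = -24.24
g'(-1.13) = 1.74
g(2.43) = -5.38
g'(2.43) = 8.86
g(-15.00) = 144.00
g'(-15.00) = -26.00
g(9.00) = 96.00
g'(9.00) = 22.00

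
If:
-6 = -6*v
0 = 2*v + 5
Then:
No Solution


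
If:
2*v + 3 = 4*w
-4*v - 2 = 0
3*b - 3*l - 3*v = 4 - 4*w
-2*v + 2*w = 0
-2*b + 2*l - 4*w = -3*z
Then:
No Solution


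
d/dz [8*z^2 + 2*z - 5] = 16*z + 2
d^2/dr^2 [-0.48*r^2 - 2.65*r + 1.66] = -0.960000000000000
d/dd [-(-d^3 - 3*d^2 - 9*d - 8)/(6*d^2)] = (d^3 - 9*d - 16)/(6*d^3)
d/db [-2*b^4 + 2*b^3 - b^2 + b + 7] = -8*b^3 + 6*b^2 - 2*b + 1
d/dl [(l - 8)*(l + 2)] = 2*l - 6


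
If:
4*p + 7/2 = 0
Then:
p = -7/8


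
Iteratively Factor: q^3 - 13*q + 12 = (q - 1)*(q^2 + q - 12) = (q - 3)*(q - 1)*(q + 4)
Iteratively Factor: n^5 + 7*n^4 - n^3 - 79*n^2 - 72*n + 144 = (n + 4)*(n^4 + 3*n^3 - 13*n^2 - 27*n + 36) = (n + 4)^2*(n^3 - n^2 - 9*n + 9) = (n + 3)*(n + 4)^2*(n^2 - 4*n + 3) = (n - 3)*(n + 3)*(n + 4)^2*(n - 1)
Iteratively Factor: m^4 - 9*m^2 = (m - 3)*(m^3 + 3*m^2) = m*(m - 3)*(m^2 + 3*m) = m*(m - 3)*(m + 3)*(m)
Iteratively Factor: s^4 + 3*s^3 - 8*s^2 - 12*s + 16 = (s - 1)*(s^3 + 4*s^2 - 4*s - 16) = (s - 1)*(s + 2)*(s^2 + 2*s - 8) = (s - 2)*(s - 1)*(s + 2)*(s + 4)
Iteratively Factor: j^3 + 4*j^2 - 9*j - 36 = (j + 4)*(j^2 - 9) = (j + 3)*(j + 4)*(j - 3)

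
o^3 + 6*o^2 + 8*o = o*(o + 2)*(o + 4)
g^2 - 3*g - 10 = (g - 5)*(g + 2)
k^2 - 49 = (k - 7)*(k + 7)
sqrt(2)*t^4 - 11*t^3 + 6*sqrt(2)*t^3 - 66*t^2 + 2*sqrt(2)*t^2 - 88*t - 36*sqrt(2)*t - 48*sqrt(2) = (t + 2)*(t + 4)*(t - 6*sqrt(2))*(sqrt(2)*t + 1)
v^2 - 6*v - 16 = (v - 8)*(v + 2)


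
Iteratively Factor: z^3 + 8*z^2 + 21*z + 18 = (z + 3)*(z^2 + 5*z + 6) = (z + 3)^2*(z + 2)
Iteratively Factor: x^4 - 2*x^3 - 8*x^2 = (x)*(x^3 - 2*x^2 - 8*x) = x*(x + 2)*(x^2 - 4*x) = x*(x - 4)*(x + 2)*(x)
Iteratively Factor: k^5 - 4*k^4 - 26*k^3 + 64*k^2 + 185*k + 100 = (k + 1)*(k^4 - 5*k^3 - 21*k^2 + 85*k + 100) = (k - 5)*(k + 1)*(k^3 - 21*k - 20) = (k - 5)^2*(k + 1)*(k^2 + 5*k + 4) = (k - 5)^2*(k + 1)^2*(k + 4)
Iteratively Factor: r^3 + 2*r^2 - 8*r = (r + 4)*(r^2 - 2*r) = r*(r + 4)*(r - 2)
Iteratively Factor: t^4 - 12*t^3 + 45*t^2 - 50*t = (t - 2)*(t^3 - 10*t^2 + 25*t) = t*(t - 2)*(t^2 - 10*t + 25) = t*(t - 5)*(t - 2)*(t - 5)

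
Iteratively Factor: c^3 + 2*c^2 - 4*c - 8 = (c + 2)*(c^2 - 4) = (c - 2)*(c + 2)*(c + 2)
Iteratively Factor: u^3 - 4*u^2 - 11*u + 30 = (u - 5)*(u^2 + u - 6) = (u - 5)*(u - 2)*(u + 3)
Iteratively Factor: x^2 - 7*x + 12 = (x - 4)*(x - 3)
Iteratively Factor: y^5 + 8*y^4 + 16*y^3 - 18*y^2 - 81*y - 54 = (y + 3)*(y^4 + 5*y^3 + y^2 - 21*y - 18) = (y - 2)*(y + 3)*(y^3 + 7*y^2 + 15*y + 9) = (y - 2)*(y + 1)*(y + 3)*(y^2 + 6*y + 9) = (y - 2)*(y + 1)*(y + 3)^2*(y + 3)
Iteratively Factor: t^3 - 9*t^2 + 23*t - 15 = (t - 1)*(t^2 - 8*t + 15) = (t - 3)*(t - 1)*(t - 5)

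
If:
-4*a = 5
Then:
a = -5/4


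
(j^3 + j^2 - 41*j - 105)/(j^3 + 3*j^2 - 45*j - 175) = (j + 3)/(j + 5)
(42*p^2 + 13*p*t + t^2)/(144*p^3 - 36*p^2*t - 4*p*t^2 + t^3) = (7*p + t)/(24*p^2 - 10*p*t + t^2)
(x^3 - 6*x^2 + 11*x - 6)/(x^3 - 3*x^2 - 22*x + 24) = (x^2 - 5*x + 6)/(x^2 - 2*x - 24)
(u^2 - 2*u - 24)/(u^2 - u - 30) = (u + 4)/(u + 5)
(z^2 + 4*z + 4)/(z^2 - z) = (z^2 + 4*z + 4)/(z*(z - 1))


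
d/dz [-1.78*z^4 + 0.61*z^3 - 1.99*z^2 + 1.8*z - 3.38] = -7.12*z^3 + 1.83*z^2 - 3.98*z + 1.8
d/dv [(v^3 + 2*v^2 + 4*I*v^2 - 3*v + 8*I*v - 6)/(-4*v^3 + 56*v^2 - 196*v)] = (2*v^3*(4 + I) + 2*v^2*(2 + 11*I) - 9*v + 21)/(2*v^2*(v^3 - 21*v^2 + 147*v - 343))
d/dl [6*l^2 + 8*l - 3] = 12*l + 8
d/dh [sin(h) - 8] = cos(h)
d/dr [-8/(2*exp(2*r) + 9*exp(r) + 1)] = (32*exp(r) + 72)*exp(r)/(2*exp(2*r) + 9*exp(r) + 1)^2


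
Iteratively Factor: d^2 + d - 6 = (d + 3)*(d - 2)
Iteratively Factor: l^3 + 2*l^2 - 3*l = (l + 3)*(l^2 - l) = l*(l + 3)*(l - 1)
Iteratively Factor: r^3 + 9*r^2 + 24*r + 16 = (r + 1)*(r^2 + 8*r + 16) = (r + 1)*(r + 4)*(r + 4)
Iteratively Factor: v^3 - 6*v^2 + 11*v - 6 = (v - 3)*(v^2 - 3*v + 2) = (v - 3)*(v - 2)*(v - 1)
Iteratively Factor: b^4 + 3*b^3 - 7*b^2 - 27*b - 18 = (b + 3)*(b^3 - 7*b - 6) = (b - 3)*(b + 3)*(b^2 + 3*b + 2) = (b - 3)*(b + 1)*(b + 3)*(b + 2)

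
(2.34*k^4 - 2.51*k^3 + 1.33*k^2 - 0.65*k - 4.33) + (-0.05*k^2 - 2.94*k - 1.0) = 2.34*k^4 - 2.51*k^3 + 1.28*k^2 - 3.59*k - 5.33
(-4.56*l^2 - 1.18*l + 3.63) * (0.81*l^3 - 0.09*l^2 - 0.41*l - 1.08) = -3.6936*l^5 - 0.5454*l^4 + 4.9161*l^3 + 5.0819*l^2 - 0.2139*l - 3.9204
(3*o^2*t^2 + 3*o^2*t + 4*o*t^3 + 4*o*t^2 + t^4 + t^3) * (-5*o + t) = -15*o^3*t^2 - 15*o^3*t - 17*o^2*t^3 - 17*o^2*t^2 - o*t^4 - o*t^3 + t^5 + t^4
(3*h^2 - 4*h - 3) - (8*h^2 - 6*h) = -5*h^2 + 2*h - 3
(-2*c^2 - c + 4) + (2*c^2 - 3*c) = 4 - 4*c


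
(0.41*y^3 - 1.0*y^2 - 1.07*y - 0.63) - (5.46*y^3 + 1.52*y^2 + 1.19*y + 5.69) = -5.05*y^3 - 2.52*y^2 - 2.26*y - 6.32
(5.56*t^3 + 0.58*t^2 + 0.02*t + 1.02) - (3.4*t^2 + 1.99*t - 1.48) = 5.56*t^3 - 2.82*t^2 - 1.97*t + 2.5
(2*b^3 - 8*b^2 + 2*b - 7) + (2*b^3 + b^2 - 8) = 4*b^3 - 7*b^2 + 2*b - 15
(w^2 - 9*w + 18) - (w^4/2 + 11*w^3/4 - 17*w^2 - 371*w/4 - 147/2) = -w^4/2 - 11*w^3/4 + 18*w^2 + 335*w/4 + 183/2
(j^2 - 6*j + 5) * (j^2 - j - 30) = j^4 - 7*j^3 - 19*j^2 + 175*j - 150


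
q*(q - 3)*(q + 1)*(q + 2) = q^4 - 7*q^2 - 6*q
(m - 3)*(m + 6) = m^2 + 3*m - 18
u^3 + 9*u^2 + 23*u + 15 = (u + 1)*(u + 3)*(u + 5)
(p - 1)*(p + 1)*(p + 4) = p^3 + 4*p^2 - p - 4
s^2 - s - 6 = (s - 3)*(s + 2)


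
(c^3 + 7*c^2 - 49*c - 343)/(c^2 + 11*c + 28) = (c^2 - 49)/(c + 4)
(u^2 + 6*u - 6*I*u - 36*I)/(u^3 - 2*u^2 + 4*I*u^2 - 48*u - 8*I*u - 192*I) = (u - 6*I)/(u^2 + 4*u*(-2 + I) - 32*I)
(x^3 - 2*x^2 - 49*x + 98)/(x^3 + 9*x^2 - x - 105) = (x^2 - 9*x + 14)/(x^2 + 2*x - 15)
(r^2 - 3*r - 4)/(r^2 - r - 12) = (r + 1)/(r + 3)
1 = 1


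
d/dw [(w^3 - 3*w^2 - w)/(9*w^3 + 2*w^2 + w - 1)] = (29*w^4 + 20*w^3 - 4*w^2 + 6*w + 1)/(81*w^6 + 36*w^5 + 22*w^4 - 14*w^3 - 3*w^2 - 2*w + 1)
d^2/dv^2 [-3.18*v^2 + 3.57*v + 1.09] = -6.36000000000000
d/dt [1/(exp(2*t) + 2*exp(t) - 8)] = -2*(exp(t) + 1)*exp(t)/(exp(2*t) + 2*exp(t) - 8)^2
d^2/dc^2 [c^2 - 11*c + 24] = 2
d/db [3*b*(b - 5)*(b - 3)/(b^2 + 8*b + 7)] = 3*(b^4 + 16*b^3 - 58*b^2 - 112*b + 105)/(b^4 + 16*b^3 + 78*b^2 + 112*b + 49)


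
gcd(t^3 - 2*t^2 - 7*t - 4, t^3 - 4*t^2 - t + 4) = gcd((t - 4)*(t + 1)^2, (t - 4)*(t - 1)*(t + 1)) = t^2 - 3*t - 4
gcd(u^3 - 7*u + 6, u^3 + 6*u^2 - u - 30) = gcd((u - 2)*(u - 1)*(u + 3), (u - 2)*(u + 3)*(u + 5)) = u^2 + u - 6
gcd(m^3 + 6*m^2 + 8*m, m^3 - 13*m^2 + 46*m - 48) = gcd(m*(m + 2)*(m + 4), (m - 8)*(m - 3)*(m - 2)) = 1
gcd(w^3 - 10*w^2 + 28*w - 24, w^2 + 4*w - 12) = w - 2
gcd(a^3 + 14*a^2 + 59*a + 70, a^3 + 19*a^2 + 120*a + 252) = a + 7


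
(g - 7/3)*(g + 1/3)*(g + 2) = g^3 - 43*g/9 - 14/9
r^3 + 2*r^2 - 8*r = r*(r - 2)*(r + 4)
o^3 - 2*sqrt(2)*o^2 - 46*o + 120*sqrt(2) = (o - 4*sqrt(2))*(o - 3*sqrt(2))*(o + 5*sqrt(2))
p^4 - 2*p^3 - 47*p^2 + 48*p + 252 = (p - 7)*(p - 3)*(p + 2)*(p + 6)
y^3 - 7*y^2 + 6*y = y*(y - 6)*(y - 1)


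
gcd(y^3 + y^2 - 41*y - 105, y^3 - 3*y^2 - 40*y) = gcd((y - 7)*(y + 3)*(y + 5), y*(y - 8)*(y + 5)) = y + 5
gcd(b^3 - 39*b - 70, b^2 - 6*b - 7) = b - 7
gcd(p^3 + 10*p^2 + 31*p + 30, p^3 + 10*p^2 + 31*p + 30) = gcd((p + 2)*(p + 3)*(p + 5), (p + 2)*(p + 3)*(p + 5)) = p^3 + 10*p^2 + 31*p + 30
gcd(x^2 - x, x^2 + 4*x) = x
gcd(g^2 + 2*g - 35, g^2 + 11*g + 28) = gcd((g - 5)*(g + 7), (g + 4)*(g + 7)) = g + 7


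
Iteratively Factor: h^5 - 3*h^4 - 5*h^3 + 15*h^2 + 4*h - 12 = (h + 2)*(h^4 - 5*h^3 + 5*h^2 + 5*h - 6) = (h - 3)*(h + 2)*(h^3 - 2*h^2 - h + 2) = (h - 3)*(h + 1)*(h + 2)*(h^2 - 3*h + 2) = (h - 3)*(h - 1)*(h + 1)*(h + 2)*(h - 2)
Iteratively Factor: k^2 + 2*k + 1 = (k + 1)*(k + 1)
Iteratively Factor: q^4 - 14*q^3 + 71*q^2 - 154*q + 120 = (q - 5)*(q^3 - 9*q^2 + 26*q - 24) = (q - 5)*(q - 3)*(q^2 - 6*q + 8) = (q - 5)*(q - 4)*(q - 3)*(q - 2)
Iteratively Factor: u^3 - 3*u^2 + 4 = (u - 2)*(u^2 - u - 2) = (u - 2)^2*(u + 1)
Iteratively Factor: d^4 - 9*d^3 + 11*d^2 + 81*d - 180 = (d - 5)*(d^3 - 4*d^2 - 9*d + 36) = (d - 5)*(d - 3)*(d^2 - d - 12) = (d - 5)*(d - 4)*(d - 3)*(d + 3)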